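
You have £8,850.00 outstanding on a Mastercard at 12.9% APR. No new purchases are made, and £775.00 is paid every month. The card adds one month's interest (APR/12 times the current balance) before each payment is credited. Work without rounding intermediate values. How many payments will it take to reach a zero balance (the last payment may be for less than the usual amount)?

13 payments

Monthly rate r = 12.9%/12 = 1.075% = 0.01075.
Recurrence: B ← B·(1+r) − £775.00.
Month 1: interest £95.14; balance after payment £8,170.14.
Month 2: interest £87.83; balance after payment £7,482.97.
Closed form: n = −ln(1 − rB₀/P)/ln(1+r) = −ln(0.87724)/ln(1.01075) ≈ 12.249, so the balance reaches zero during payment 13.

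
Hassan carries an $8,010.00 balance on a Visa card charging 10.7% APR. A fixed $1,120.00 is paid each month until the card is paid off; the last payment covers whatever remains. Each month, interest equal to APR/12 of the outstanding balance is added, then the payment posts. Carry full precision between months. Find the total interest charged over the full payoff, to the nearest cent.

Monthly rate r = 10.7%/12 = 0.891667% = 0.00891667.
Payoff takes n = ⌈−ln(1 − rB₀/P)/ln(1+r)⌉ = ⌈7.423⌉ = 8 payments; the last is $474.86.
Total paid = 7·$1,120.00 + $474.86 = $8,314.86.
Total interest = total paid − principal = $8,314.86 − $8,010.00 = $304.86.

$304.86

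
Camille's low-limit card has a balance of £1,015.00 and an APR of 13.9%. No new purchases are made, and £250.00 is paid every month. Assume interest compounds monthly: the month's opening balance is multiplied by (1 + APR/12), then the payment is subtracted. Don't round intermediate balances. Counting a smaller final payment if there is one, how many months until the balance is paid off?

5 payments

Monthly rate r = 13.9%/12 = 1.15833% = 0.0115833.
Recurrence: B ← B·(1+r) − £250.00.
Month 1: interest £11.76; balance after payment £776.76.
Month 2: interest £9.00; balance after payment £535.75.
Month 3: interest £6.21; balance after payment £291.96.
Month 4: interest £3.38; balance after payment £45.34.
Month 5: interest £0.53; balance after payment £0.00.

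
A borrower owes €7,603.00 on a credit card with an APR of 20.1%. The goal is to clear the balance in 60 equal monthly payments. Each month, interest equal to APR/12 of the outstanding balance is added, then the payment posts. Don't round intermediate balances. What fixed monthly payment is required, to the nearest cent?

€201.86

Monthly rate r = 20.1%/12 = 1.675% = 0.01675.
Level-payment amortization: P = B₀·r / (1 − (1+r)^(−n)) = 7603.00·0.01675 / (1 − 1.01675^(−60)).
Denominator 1 − (1+r)^(−60) = 0.630895674.
P = 127.35 / 0.630895674 ≈ 201.86.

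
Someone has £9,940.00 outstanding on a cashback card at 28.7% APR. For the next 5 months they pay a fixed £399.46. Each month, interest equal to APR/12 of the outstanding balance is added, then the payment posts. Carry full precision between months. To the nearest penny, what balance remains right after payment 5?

£9,091.74

Monthly rate r = 28.7%/12 = 2.39167% = 0.0239167.
Each month: B ← B·(1+r) − £399.46.
Month 1: interest £237.73; balance after payment £9,778.27.
Month 2: interest £233.86; balance after payment £9,612.68.
Month 3: interest £229.90; balance after payment £9,443.12.
Month 4: interest £225.85; balance after payment £9,269.51.
Month 5: interest £221.70; balance after payment £9,091.74.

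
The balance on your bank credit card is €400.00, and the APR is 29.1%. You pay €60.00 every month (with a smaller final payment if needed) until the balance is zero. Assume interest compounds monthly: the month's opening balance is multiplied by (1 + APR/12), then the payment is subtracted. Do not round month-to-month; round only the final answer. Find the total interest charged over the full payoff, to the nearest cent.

€41.74

Monthly rate r = 29.1%/12 = 2.425% = 0.02425.
Payoff takes n = ⌈−ln(1 − rB₀/P)/ln(1+r)⌉ = ⌈7.360⌉ = 8 payments; the last is €21.74.
Total paid = 7·€60.00 + €21.74 = €441.74.
Total interest = total paid − principal = €441.74 − €400.00 = €41.74.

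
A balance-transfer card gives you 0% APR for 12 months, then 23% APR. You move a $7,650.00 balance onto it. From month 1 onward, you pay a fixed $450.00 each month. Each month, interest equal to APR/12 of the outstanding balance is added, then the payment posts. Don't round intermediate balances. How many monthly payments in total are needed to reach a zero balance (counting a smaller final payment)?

Promo months 1–12 at r₀ = 0%/12 = 0; months 13+ at r₁ = 23%/12 = 0.0191667.
After month 12 (no interest yet): B = $7,650.00 − 12·$450.00 = $2,250.00.
Then at r₁ with $450.00/mo: n₂ = −ln(1 − r₁·B/P)/ln(1+r₁) ≈ 5.31 → 6 more payments.

18 payments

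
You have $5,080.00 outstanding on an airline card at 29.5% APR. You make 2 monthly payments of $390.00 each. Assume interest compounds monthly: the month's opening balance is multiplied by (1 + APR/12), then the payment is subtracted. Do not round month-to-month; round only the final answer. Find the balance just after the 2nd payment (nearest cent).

Monthly rate r = 29.5%/12 = 2.45833% = 0.0245833.
Each month: B ← B·(1+r) − $390.00.
Month 1: interest $124.88; balance after payment $4,814.88.
Month 2: interest $118.37; balance after payment $4,543.25.

$4,543.25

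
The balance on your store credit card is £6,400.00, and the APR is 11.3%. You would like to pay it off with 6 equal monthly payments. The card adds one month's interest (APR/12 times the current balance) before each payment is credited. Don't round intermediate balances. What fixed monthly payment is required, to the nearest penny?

Monthly rate r = 11.3%/12 = 0.941667% = 0.00941667.
Level-payment amortization: P = B₀·r / (1 − (1+r)^(−n)) = 6400.00·0.00941667 / (1 − 1.00942^(−6)).
Denominator 1 − (1+r)^(−6) = 0.0546836423.
P = 60.2667 / 0.0546836423 ≈ 1102.10.

£1,102.10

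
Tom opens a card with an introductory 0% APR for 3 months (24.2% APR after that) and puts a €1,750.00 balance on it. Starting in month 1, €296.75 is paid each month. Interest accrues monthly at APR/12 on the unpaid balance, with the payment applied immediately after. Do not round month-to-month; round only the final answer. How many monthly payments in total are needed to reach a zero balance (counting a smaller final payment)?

Promo months 1–3 at r₀ = 0%/12 = 0; months 4+ at r₁ = 24.2%/12 = 0.0201667.
After month 3 (no interest yet): B = €1,750.00 − 3·€296.75 = €859.75.
Then at r₁ with €296.75/mo: n₂ = −ln(1 − r₁·B/P)/ln(1+r₁) ≈ 3.02 → 4 more payments.

7 payments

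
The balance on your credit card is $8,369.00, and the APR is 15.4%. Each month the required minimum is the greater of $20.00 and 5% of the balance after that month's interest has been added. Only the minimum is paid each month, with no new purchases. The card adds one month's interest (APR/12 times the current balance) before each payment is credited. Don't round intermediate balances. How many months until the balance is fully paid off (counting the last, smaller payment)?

Monthly rate r = 15.4%/12 = 1.28333% = 0.0128333.
While 5% of the post-interest balance exceeds $20.00, each month B ← (B·(1+r))·(1 − 0.05), i.e. B shrinks by the factor (1+r)·0.95 = 0.96219.
This holds for months 1–80. Entering month 81 the balance is $383.35; 5% of the post-interest balance is now below $20.00, so the flat $20.00 minimum applies from here.
From month 81 a fixed $20.00 at rate r clears $383.35 in 23 more payments. Total: 80 + 23 = 103 months.

103 months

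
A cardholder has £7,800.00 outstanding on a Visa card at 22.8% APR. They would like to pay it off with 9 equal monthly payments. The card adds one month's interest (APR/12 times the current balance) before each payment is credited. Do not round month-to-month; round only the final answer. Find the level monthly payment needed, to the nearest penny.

£951.07

Monthly rate r = 22.8%/12 = 1.9% = 0.019.
Level-payment amortization: P = B₀·r / (1 − (1+r)^(−n)) = 7800.00·0.019 / (1 − 1.019^(−9)).
Denominator 1 − (1+r)^(−9) = 0.155825277.
P = 148.2 / 0.155825277 ≈ 951.07.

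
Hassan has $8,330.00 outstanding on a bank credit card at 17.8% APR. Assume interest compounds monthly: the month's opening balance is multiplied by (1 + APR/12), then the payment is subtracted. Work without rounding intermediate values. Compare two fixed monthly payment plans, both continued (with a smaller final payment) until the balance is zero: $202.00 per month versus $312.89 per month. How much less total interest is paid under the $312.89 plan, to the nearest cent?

$2,302.11

Monthly rate r = 17.8%/12 = 1.48333% = 0.0148333.
At $202.00/mo: n = ⌈−ln(1 − rB₀/P)/ln(1+r)⌉ = 65 payments (last $49.57); total interest = total paid − $8,330.00 = $4,647.57.
At $312.89/mo: 35 payments (last $37.20); total interest $2,345.46.
Interest saved = $4,647.57 − $2,345.46 = $2,302.11.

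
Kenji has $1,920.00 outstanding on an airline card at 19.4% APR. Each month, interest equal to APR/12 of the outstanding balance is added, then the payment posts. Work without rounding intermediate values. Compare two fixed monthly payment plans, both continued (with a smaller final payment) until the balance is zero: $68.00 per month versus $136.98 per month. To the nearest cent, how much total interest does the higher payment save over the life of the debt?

$390.26

Monthly rate r = 19.4%/12 = 1.61667% = 0.0161667.
At $68.00/mo: n = ⌈−ln(1 − rB₀/P)/ln(1+r)⌉ = 39 payments (last $1.07); total interest = total paid − $1,920.00 = $665.07.
At $136.98/mo: 17 payments (last $3.13); total interest $274.81.
Interest saved = $665.07 − $274.81 = $390.26.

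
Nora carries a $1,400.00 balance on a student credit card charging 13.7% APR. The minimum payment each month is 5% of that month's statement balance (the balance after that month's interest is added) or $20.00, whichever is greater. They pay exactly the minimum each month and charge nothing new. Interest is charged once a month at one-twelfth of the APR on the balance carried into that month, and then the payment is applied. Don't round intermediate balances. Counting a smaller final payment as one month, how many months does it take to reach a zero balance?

Monthly rate r = 13.7%/12 = 1.14167% = 0.0114167.
While 5% of the post-interest balance exceeds $20.00, each month B ← (B·(1+r))·(1 − 0.05), i.e. B shrinks by the factor (1+r)·0.95 = 0.96085.
This holds for months 1–32. Entering month 33 the balance is $389.98; 5% of the post-interest balance is now below $20.00, so the flat $20.00 minimum applies from here.
From month 33 a fixed $20.00 at rate r clears $389.98 in 23 more payments. Total: 32 + 23 = 55 months.

55 months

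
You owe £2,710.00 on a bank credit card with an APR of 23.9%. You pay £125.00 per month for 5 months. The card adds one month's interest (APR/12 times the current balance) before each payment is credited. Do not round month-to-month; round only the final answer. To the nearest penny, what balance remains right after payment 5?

Monthly rate r = 23.9%/12 = 1.99167% = 0.0199167.
Each month: B ← B·(1+r) − £125.00.
Month 1: interest £53.97; balance after payment £2,638.97.
Month 2: interest £52.56; balance after payment £2,566.53.
Month 3: interest £51.12; balance after payment £2,492.65.
Month 4: interest £49.65; balance after payment £2,417.30.
Month 5: interest £48.14; balance after payment £2,340.44.

£2,340.44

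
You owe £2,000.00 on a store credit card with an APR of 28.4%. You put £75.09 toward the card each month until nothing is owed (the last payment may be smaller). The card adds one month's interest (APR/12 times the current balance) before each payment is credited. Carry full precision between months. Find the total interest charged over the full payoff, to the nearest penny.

Monthly rate r = 28.4%/12 = 2.36667% = 0.0236667.
Payoff takes n = ⌈−ln(1 − rB₀/P)/ln(1+r)⌉ = ⌈42.547⌉ = 43 payments; the last is £41.28.
Total paid = 42·£75.09 + £41.28 = £3,195.06.
Total interest = total paid − principal = £3,195.06 − £2,000.00 = £1,195.06.

£1,195.06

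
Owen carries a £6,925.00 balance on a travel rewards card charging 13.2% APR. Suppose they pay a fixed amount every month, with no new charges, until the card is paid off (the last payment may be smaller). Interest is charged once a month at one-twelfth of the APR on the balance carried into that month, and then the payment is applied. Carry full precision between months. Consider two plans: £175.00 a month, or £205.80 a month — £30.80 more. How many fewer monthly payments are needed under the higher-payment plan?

Monthly rate r = 13.2%/12 = 1.1% = 0.011.
At £175.00/mo: n = ⌈−ln(1 − rB₀/P)/ln(1+r)⌉ = 53 payments (last £41.10); total interest = total paid − £6,925.00 = £2,216.10.
At £205.80/mo: 43 payments (last £52.54); total interest £1,771.14.
Payments saved = 53 − 43 = 10.

10 fewer payments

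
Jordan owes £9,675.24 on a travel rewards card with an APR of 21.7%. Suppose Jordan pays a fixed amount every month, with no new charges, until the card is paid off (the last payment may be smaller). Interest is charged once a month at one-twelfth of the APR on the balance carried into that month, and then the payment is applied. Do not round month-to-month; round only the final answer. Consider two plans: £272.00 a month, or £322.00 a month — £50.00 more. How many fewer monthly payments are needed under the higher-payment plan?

14 fewer payments

Monthly rate r = 21.7%/12 = 1.80833% = 0.0180833.
At £272.00/mo: n = ⌈−ln(1 − rB₀/P)/ln(1+r)⌉ = 58 payments (last £139.38); total interest = total paid − £9,675.24 = £5,968.14.
At £322.00/mo: 44 payments (last £237.98); total interest £4,408.74.
Payments saved = 58 − 44 = 14.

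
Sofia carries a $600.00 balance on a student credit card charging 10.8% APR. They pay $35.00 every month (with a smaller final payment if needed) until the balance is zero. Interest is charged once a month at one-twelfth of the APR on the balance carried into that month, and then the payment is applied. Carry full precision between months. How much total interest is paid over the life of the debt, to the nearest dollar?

$55

Monthly rate r = 10.8%/12 = 0.9% = 0.009.
Payoff takes n = ⌈−ln(1 − rB₀/P)/ln(1+r)⌉ = ⌈18.703⌉ = 19 payments; the last is $24.64.
Total paid = 18·$35.00 + $24.64 = $654.64.
Total interest = total paid − principal = $654.64 − $600.00 = $54.64.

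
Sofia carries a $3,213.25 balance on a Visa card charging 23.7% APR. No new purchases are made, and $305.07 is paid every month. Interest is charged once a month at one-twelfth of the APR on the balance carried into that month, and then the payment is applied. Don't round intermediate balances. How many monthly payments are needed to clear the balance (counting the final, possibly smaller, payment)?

Monthly rate r = 23.7%/12 = 1.975% = 0.01975.
Recurrence: B ← B·(1+r) − $305.07.
Month 1: interest $63.46; balance after payment $2,971.64.
Month 2: interest $58.69; balance after payment $2,725.26.
Closed form: n = −ln(1 − rB₀/P)/ln(1+r) = −ln(0.79198)/ln(1.01975) ≈ 11.925, so the balance reaches zero during payment 12.

12 months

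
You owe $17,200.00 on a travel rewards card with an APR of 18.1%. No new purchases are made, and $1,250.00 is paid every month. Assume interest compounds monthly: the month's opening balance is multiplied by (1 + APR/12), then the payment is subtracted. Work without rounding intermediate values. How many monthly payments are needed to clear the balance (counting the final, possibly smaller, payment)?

Monthly rate r = 18.1%/12 = 1.50833% = 0.0150833.
Recurrence: B ← B·(1+r) − $1,250.00.
Month 1: interest $259.43; balance after payment $16,209.43.
Month 2: interest $244.49; balance after payment $15,203.93.
Closed form: n = −ln(1 − rB₀/P)/ln(1+r) = −ln(0.79245)/ln(1.01508) ≈ 15.538, so the balance reaches zero during payment 16.

16 months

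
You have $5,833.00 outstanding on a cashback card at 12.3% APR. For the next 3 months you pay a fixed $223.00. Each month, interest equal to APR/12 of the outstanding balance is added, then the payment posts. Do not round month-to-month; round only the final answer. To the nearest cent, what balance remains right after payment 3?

$5,338.33

Monthly rate r = 12.3%/12 = 1.025% = 0.01025.
Each month: B ← B·(1+r) − $223.00.
Month 1: interest $59.79; balance after payment $5,669.79.
Month 2: interest $58.12; balance after payment $5,504.90.
Month 3: interest $56.43; balance after payment $5,338.33.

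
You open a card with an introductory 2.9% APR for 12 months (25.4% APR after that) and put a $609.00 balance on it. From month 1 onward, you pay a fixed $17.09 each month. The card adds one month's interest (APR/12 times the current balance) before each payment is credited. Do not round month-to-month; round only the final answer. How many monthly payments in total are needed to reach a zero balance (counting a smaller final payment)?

47 months

Promo months 1–12 at r₀ = 2.9%/12 = 0.00241667; months 13+ at r₁ = 25.4%/12 = 0.0211667.
After month 12: iterate B ← B·(1+r₀) − $17.09 for 12 months → $419.07.
Then at r₁ with $17.09/mo: n₂ = −ln(1 − r₁·B/P)/ln(1+r₁) ≈ 34.95 → 35 more payments.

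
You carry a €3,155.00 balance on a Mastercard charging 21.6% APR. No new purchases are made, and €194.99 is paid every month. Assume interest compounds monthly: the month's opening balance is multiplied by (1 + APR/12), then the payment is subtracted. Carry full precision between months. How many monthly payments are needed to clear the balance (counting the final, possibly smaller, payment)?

Monthly rate r = 21.6%/12 = 1.8% = 0.018.
Recurrence: B ← B·(1+r) − €194.99.
Month 1: interest €56.79; balance after payment €3,016.80.
Month 2: interest €54.30; balance after payment €2,876.11.
Closed form: n = −ln(1 − rB₀/P)/ln(1+r) = −ln(0.70875)/ln(1.018) ≈ 19.296, so the balance reaches zero during payment 20.

20 months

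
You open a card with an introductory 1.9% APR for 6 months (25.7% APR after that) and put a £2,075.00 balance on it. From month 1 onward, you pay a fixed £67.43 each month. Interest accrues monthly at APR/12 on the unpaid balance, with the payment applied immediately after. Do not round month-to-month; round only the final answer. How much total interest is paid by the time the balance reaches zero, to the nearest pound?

£775

Promo months 1–6 at r₀ = 1.9%/12 = 0.00158333; months 7+ at r₁ = 25.7%/12 = 0.0214167.
After month 6: iterate B ← B·(1+r₀) − £67.43 for 6 months → £1,688.61.
Then at r₁ with £67.43/mo: n₂ = −ln(1 − r₁·B/P)/ln(1+r₁) ≈ 36.27 → 37 more payments.
Total paid = 42·£67.43 + £18.31 = £2,850.37; interest = £2,850.37 − £2,075.00 = £775.37.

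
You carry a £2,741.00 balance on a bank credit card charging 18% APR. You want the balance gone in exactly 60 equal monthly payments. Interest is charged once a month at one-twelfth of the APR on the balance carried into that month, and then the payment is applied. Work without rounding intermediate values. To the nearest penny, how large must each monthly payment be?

£69.60

Monthly rate r = 18%/12 = 1.5% = 0.015.
Level-payment amortization: P = B₀·r / (1 − (1+r)^(−n)) = 2741.00·0.015 / (1 − 1.015^(−60)).
Denominator 1 − (1+r)^(−60) = 0.590704033.
P = 41.115 / 0.590704033 ≈ 69.60.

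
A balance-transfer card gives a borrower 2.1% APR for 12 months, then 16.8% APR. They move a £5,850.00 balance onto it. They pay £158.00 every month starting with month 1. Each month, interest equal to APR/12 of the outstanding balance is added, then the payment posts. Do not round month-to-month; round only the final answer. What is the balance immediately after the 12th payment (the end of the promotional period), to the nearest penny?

Promo months 1–12 at r₀ = 2.1%/12 = 0.00175; months 13+ at r₁ = 16.8%/12 = 0.014.
After month 12: iterate B ← B·(1+r₀) − £158.00 for 12 months → £4,059.68.

£4,059.68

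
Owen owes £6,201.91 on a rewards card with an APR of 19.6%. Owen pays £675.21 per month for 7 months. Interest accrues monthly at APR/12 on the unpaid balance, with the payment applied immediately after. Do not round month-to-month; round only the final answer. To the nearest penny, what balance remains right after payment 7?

£1,982.23

Monthly rate r = 19.6%/12 = 1.63333% = 0.0163333.
Each month: B ← B·(1+r) − £675.21.
Month 1: interest £101.30; balance after payment £5,628.00.
Month 2: interest £91.92; balance after payment £5,044.71.
Month 3: interest £82.40; balance after payment £4,451.90.
Month 4: interest £72.71; balance after payment £3,849.40.
Month 5: interest £62.87; balance after payment £3,237.07.
Month 6: interest £52.87; balance after payment £2,614.73.
Month 7: interest £42.71; balance after payment £1,982.23.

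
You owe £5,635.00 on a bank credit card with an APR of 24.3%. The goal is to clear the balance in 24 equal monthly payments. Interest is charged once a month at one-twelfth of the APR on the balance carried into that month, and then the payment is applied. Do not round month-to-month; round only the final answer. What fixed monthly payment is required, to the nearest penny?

£298.77

Monthly rate r = 24.3%/12 = 2.025% = 0.02025.
Level-payment amortization: P = B₀·r / (1 − (1+r)^(−n)) = 5635.00·0.02025 / (1 − 1.02025^(−24)).
Denominator 1 − (1+r)^(−24) = 0.381924516.
P = 114.109 / 0.381924516 ≈ 298.77.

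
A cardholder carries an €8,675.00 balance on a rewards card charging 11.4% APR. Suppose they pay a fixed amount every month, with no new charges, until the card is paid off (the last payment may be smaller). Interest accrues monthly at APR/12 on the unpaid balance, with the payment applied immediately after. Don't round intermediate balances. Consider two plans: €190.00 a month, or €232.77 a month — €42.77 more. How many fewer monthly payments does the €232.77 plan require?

Monthly rate r = 11.4%/12 = 0.95% = 0.0095.
At €190.00/mo: n = ⌈−ln(1 − rB₀/P)/ln(1+r)⌉ = 61 payments (last €28.45); total interest = total paid − €8,675.00 = €2,753.45.
At €232.77/mo: 47 payments (last €51.83); total interest €2,084.25.
Payments saved = 61 − 47 = 14.

14 fewer payments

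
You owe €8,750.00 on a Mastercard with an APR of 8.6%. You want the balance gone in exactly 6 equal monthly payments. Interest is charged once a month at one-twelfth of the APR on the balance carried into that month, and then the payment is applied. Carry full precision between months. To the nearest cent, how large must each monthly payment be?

€1,495.13

Monthly rate r = 8.6%/12 = 0.716667% = 0.00716667.
Level-payment amortization: P = B₀·r / (1 − (1+r)^(−n)) = 8750.00·0.00716667 / (1 − 1.00717^(−6)).
Denominator 1 − (1+r)^(−6) = 0.0419417019.
P = 62.7083 / 0.0419417019 ≈ 1495.13.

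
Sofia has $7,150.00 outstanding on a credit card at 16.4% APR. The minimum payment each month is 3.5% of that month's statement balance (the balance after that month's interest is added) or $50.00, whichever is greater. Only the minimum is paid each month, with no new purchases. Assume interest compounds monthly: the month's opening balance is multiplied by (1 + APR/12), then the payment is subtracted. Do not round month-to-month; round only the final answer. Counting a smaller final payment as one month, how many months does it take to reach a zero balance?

110 months

Monthly rate r = 16.4%/12 = 1.36667% = 0.0136667.
While 3.5% of the post-interest balance exceeds $50.00, each month B ← (B·(1+r))·(1 − 0.035), i.e. B shrinks by the factor (1+r)·0.965 = 0.97819.
This holds for months 1–74. Entering month 75 the balance is $1,398.20; 3.5% of the post-interest balance is now below $50.00, so the flat $50.00 minimum applies from here.
From month 75 a fixed $50.00 at rate r clears $1,398.20 in 36 more payments. Total: 74 + 36 = 110 months.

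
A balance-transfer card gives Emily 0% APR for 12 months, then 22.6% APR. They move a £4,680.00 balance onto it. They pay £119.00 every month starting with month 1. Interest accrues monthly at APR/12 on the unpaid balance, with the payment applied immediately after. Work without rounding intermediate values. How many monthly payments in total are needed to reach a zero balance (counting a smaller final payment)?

Promo months 1–12 at r₀ = 0%/12 = 0; months 13+ at r₁ = 22.6%/12 = 0.0188333.
After month 12 (no interest yet): B = £4,680.00 − 12·£119.00 = £3,252.00.
Then at r₁ with £119.00/mo: n₂ = −ln(1 − r₁·B/P)/ln(1+r₁) ≈ 38.75 → 39 more payments.

51 months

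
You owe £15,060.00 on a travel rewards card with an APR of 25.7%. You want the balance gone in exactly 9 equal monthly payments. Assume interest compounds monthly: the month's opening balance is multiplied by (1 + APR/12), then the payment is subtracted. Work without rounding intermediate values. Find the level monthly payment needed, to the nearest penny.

Monthly rate r = 25.7%/12 = 2.14167% = 0.0214167.
Level-payment amortization: P = B₀·r / (1 − (1+r)^(−n)) = 15060.00·0.0214167 / (1 − 1.02142^(−9)).
Denominator 1 − (1+r)^(−9) = 0.173631908.
P = 322.535 / 0.173631908 ≈ 1857.58.

£1,857.58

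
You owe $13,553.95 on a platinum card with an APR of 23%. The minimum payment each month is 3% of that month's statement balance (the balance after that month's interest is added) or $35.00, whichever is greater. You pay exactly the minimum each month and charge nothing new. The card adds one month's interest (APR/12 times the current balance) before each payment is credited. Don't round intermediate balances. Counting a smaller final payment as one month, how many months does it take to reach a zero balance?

268 months

Monthly rate r = 23%/12 = 1.91667% = 0.0191667.
While 3% of the post-interest balance exceeds $35.00, each month B ← (B·(1+r))·(1 − 0.03), i.e. B shrinks by the factor (1+r)·0.97 = 0.98859.
This holds for months 1–216. Entering month 217 the balance is $1,136.91; 3% of the post-interest balance is now below $35.00, so the flat $35.00 minimum applies from here.
From month 217 a fixed $35.00 at rate r clears $1,136.91 in 52 more payments. Total: 216 + 52 = 268 months.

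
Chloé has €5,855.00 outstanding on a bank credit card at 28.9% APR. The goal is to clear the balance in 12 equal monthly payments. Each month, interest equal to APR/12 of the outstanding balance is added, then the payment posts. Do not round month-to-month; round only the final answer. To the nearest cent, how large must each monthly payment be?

€567.62

Monthly rate r = 28.9%/12 = 2.40833% = 0.0240833.
Level-payment amortization: P = B₀·r / (1 − (1+r)^(−n)) = 5855.00·0.0240833 / (1 − 1.02408^(−12)).
Denominator 1 − (1+r)^(−12) = 0.248417911.
P = 141.008 / 0.248417911 ≈ 567.62.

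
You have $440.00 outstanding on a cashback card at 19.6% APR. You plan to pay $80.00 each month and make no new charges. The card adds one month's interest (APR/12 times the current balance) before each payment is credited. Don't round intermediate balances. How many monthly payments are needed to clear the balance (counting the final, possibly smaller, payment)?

6 payments

Monthly rate r = 19.6%/12 = 1.63333% = 0.0163333.
Recurrence: B ← B·(1+r) − $80.00.
Month 1: interest $7.19; balance after payment $367.19.
Month 2: interest $6.00; balance after payment $293.18.
Month 3: interest $4.79; balance after payment $217.97.
Month 4: interest $3.56; balance after payment $141.53.
Month 5: interest $2.31; balance after payment $63.84.
Month 6: interest $1.04; balance after payment $0.00.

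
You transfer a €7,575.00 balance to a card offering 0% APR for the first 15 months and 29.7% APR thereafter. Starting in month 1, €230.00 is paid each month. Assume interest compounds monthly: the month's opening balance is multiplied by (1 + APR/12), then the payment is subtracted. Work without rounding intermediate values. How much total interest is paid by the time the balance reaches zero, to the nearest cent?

€1,395.13

Promo months 1–15 at r₀ = 0%/12 = 0; months 16+ at r₁ = 29.7%/12 = 0.02475.
After month 15 (no interest yet): B = €7,575.00 − 15·€230.00 = €4,125.00.
Then at r₁ with €230.00/mo: n₂ = −ln(1 − r₁·B/P)/ln(1+r₁) ≈ 24.00 → 25 more payments.
Total paid = 39·€230.00 + €0.13 = €8,970.13; interest = €8,970.13 − €7,575.00 = €1,395.13.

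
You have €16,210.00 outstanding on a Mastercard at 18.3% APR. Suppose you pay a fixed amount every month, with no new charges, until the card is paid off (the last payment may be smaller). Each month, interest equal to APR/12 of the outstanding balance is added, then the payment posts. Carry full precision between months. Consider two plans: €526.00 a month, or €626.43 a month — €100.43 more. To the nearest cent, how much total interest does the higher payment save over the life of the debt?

€1,288.46

Monthly rate r = 18.3%/12 = 1.525% = 0.01525.
At €526.00/mo: n = ⌈−ln(1 − rB₀/P)/ln(1+r)⌉ = 42 payments (last €496.68); total interest = total paid − €16,210.00 = €5,852.68.
At €626.43/mo: 34 payments (last €102.03); total interest €4,564.22.
Interest saved = €5,852.68 − €4,564.22 = €1,288.46.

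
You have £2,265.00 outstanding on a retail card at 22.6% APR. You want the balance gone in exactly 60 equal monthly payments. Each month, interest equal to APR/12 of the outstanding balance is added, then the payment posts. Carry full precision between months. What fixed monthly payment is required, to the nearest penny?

£63.33

Monthly rate r = 22.6%/12 = 1.88333% = 0.0188333.
Level-payment amortization: P = B₀·r / (1 − (1+r)^(−n)) = 2265.00·0.0188333 / (1 − 1.01883^(−60)).
Denominator 1 − (1+r)^(−60) = 0.673554057.
P = 42.6575 / 0.673554057 ≈ 63.33.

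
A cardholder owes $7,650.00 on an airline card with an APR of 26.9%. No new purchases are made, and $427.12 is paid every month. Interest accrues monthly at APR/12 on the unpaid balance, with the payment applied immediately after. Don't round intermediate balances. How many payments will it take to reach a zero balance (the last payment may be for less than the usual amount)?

24 payments

Monthly rate r = 26.9%/12 = 2.24167% = 0.0224167.
Recurrence: B ← B·(1+r) − $427.12.
Month 1: interest $171.49; balance after payment $7,394.37.
Month 2: interest $165.76; balance after payment $7,133.00.
Closed form: n = −ln(1 − rB₀/P)/ln(1+r) = −ln(0.5985)/ln(1.02242) ≈ 23.155, so the balance reaches zero during payment 24.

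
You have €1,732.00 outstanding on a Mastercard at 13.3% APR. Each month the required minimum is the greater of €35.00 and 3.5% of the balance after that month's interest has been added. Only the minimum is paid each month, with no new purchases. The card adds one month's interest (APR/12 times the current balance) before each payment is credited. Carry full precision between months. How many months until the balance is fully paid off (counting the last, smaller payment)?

57 months

Monthly rate r = 13.3%/12 = 1.10833% = 0.0110833.
While 3.5% of the post-interest balance exceeds €35.00, each month B ← (B·(1+r))·(1 − 0.035), i.e. B shrinks by the factor (1+r)·0.965 = 0.9757.
This holds for months 1–23. Entering month 24 the balance is €983.50; 3.5% of the post-interest balance is now below €35.00, so the flat €35.00 minimum applies from here.
From month 24 a fixed €35.00 at rate r clears €983.50 in 34 more payments. Total: 23 + 34 = 57 months.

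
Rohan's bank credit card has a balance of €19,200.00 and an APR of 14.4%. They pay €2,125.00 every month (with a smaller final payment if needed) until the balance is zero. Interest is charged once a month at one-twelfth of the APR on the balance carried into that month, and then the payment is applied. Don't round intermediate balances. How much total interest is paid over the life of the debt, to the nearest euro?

€1,247

Monthly rate r = 14.4%/12 = 1.2% = 0.012.
Payoff takes n = ⌈−ln(1 − rB₀/P)/ln(1+r)⌉ = ⌈9.621⌉ = 10 payments; the last is €1,322.48.
Total paid = 9·€2,125.00 + €1,322.48 = €20,447.48.
Total interest = total paid − principal = €20,447.48 − €19,200.00 = €1,247.48.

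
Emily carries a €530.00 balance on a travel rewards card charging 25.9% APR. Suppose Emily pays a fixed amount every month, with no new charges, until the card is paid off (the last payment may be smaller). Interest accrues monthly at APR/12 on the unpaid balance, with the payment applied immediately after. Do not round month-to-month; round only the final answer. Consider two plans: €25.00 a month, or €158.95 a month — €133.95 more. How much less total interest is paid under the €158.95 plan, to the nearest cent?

€159.82

Monthly rate r = 25.9%/12 = 2.15833% = 0.0215833.
At €25.00/mo: n = ⌈−ln(1 − rB₀/P)/ln(1+r)⌉ = 29 payments (last €16.20); total interest = total paid − €530.00 = €186.20.
At €158.95/mo: 4 payments (last €79.53); total interest €26.38.
Interest saved = €186.20 − €26.38 = €159.82.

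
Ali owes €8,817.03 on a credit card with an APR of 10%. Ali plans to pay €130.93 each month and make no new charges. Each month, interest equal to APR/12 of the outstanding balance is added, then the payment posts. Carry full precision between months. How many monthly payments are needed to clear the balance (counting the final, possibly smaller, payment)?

100 months

Monthly rate r = 10%/12 = 0.833333% = 0.00833333.
Recurrence: B ← B·(1+r) − €130.93.
Month 1: interest €73.48; balance after payment €8,759.58.
Month 2: interest €73.00; balance after payment €8,701.64.
Closed form: n = −ln(1 − rB₀/P)/ln(1+r) = −ln(0.43882)/ln(1.00833) ≈ 99.251, so the balance reaches zero during payment 100.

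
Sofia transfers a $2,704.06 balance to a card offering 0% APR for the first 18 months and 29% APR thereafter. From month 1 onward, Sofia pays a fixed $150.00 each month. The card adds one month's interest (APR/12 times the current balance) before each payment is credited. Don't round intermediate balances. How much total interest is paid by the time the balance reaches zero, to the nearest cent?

Promo months 1–18 at r₀ = 0%/12 = 0; months 19+ at r₁ = 29%/12 = 0.0241667.
After month 18 (no interest yet): B = $2,704.06 − 18·$150.00 = $4.06.
Then at r₁ with $150.00/mo: n₂ = −ln(1 − r₁·B/P)/ln(1+r₁) ≈ 0.03 → 1 more payments.
Total paid = 18·$150.00 + $4.16 = $2,704.16; interest = $2,704.16 − $2,704.06 = $0.10.

$0.10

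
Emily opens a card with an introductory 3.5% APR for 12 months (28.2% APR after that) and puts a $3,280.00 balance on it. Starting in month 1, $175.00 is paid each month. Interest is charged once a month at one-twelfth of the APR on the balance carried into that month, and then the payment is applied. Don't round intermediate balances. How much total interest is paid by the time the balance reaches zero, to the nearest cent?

$219.76

Promo months 1–12 at r₀ = 3.5%/12 = 0.00291667; months 13+ at r₁ = 28.2%/12 = 0.0235.
After month 12: iterate B ← B·(1+r₀) − $175.00 for 12 months → $1,262.64.
Then at r₁ with $175.00/mo: n₂ = −ln(1 − r₁·B/P)/ln(1+r₁) ≈ 8.00 → 8 more payments.
Total paid = 19·$175.00 + $174.76 = $3,499.76; interest = $3,499.76 − $3,280.00 = $219.76.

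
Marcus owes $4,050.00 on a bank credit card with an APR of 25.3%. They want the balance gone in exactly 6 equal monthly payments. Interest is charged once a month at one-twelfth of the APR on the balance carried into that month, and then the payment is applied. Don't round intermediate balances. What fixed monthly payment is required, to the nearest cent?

$725.68

Monthly rate r = 25.3%/12 = 2.10833% = 0.0210833.
Level-payment amortization: P = B₀·r / (1 − (1+r)^(−n)) = 4050.00·0.0210833 / (1 − 1.02108^(−6)).
Denominator 1 − (1+r)^(−6) = 0.117666283.
P = 85.3875 / 0.117666283 ≈ 725.68.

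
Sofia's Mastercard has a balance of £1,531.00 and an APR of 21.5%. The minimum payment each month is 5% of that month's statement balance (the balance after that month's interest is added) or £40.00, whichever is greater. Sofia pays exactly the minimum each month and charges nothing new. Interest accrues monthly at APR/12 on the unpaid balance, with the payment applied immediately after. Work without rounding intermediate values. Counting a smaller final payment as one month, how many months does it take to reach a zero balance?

Monthly rate r = 21.5%/12 = 1.79167% = 0.0179167.
While 5% of the post-interest balance exceeds £40.00, each month B ← (B·(1+r))·(1 − 0.05), i.e. B shrinks by the factor (1+r)·0.95 = 0.96702.
This holds for months 1–20. Entering month 21 the balance is £782.87; 5% of the post-interest balance is now below £40.00, so the flat £40.00 minimum applies from here.
From month 21 a fixed £40.00 at rate r clears £782.87 in 25 more payments. Total: 20 + 25 = 45 months.

45 months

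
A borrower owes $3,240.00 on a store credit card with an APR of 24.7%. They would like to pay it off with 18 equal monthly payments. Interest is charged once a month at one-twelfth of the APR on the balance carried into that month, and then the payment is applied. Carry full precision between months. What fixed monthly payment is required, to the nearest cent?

Monthly rate r = 24.7%/12 = 2.05833% = 0.0205833.
Level-payment amortization: P = B₀·r / (1 − (1+r)^(−n)) = 3240.00·0.0205833 / (1 − 1.02058^(−18)).
Denominator 1 − (1+r)^(−18) = 0.307009138.
P = 66.69 / 0.307009138 ≈ 217.22.

$217.22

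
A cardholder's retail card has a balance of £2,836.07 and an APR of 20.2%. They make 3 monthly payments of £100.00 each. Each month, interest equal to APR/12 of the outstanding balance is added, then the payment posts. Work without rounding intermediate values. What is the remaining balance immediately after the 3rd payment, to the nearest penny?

Monthly rate r = 20.2%/12 = 1.68333% = 0.0168333.
Each month: B ← B·(1+r) − £100.00.
Month 1: interest £47.74; balance after payment £2,783.81.
Month 2: interest £46.86; balance after payment £2,730.67.
Month 3: interest £45.97; balance after payment £2,676.64.

£2,676.64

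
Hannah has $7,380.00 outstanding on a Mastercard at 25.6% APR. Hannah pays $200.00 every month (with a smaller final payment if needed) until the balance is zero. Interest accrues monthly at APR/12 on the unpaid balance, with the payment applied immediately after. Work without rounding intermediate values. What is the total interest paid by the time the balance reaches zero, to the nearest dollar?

Monthly rate r = 25.6%/12 = 2.13333% = 0.0213333.
Payoff takes n = ⌈−ln(1 − rB₀/P)/ln(1+r)⌉ = ⌈73.305⌉ = 74 payments; the last is $61.54.
Total paid = 73·$200.00 + $61.54 = $14,661.54.
Total interest = total paid − principal = $14,661.54 − $7,380.00 = $7,281.54.

$7,282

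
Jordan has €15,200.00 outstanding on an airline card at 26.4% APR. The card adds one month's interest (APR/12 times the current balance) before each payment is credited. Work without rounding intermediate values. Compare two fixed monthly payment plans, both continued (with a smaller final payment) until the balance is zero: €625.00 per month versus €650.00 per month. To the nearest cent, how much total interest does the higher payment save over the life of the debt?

Monthly rate r = 26.4%/12 = 2.2% = 0.022.
At €625.00/mo: n = ⌈−ln(1 − rB₀/P)/ln(1+r)⌉ = 36 payments (last €120.29); total interest = total paid − €15,200.00 = €6,795.29.
At €650.00/mo: 34 payments (last €131.59); total interest €6,381.59.
Interest saved = €6,795.29 − €6,381.59 = €413.70.

€413.70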